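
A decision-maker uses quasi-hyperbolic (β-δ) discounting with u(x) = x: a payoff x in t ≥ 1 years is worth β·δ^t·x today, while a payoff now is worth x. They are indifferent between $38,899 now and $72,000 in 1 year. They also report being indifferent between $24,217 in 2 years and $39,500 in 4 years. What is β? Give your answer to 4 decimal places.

The second indifference involves only future payoffs, so β cancels: β·δ^2·24217 = β·δ^4·39500, giving δ^2 = 24217/39500 = 0.61309, so δ = 0.78300.
Substituting δ into 38899 = β·δ·72000: β = 38899/(56375.982) ≈ 0.6900.

β ≈ 0.6900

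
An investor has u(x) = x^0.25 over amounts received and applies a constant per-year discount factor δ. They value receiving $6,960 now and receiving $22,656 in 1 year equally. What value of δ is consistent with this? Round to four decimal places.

δ ≈ 0.7445

Indifference means u(6960) = δ · u(22656), so δ = u(6960)/u(22656).
Since u(x) = x^0.25, δ = (6960/22656)^0.25 = 0.30720^0.25 = 0.74449.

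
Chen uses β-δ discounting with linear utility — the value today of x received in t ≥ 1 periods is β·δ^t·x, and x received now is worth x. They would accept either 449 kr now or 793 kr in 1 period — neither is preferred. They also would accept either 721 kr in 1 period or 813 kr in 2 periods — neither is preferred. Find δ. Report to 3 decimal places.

δ ≈ 0.887

Both payoffs in the second observation are in the future, so β drops out: δ^1·721 = δ^2·813 ⇒ δ = 721/813 = 0.88684.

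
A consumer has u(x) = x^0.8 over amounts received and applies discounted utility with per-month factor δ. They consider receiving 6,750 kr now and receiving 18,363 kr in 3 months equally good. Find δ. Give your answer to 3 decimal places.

Indifference means u(6750) = δ^3 · u(18363), so δ^3 = u(6750)/u(18363).
Since u(x) = x^0.8, δ^3 = (6750/18363)^0.8 = 0.36759^0.8 = 0.44904.
Hence δ = (0.44904)^(1/3) = 0.76577.

δ ≈ 0.766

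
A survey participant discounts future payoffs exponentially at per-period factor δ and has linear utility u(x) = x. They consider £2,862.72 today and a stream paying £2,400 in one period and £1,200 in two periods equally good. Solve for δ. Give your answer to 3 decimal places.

δ ≈ 0.840

Present value of the stream is 2400·δ + 1200·δ². Indifference gives 2400δ + 1200δ² = 2862.72.
So 1200δ² + 2400δ − 2862.72 = 0.
The positive root is δ = [−2400 + √(2400² + 4·1200·2862.72)] / (2·1200) = (−2400 + 4416.000)/2400 ≈ 0.840.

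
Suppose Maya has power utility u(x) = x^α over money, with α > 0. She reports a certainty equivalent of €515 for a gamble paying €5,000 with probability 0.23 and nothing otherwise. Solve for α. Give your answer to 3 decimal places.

α ≈ 0.647

EU(lottery) = 0.23·5000^α + 0.77·0 = 0.23·5000^α.
Equating: 515^α = 0.23·5000^α, i.e. 0.1030^α = 0.23.
Take logs: α = ln 0.23 / ln(515/5000) ≈ 0.64657.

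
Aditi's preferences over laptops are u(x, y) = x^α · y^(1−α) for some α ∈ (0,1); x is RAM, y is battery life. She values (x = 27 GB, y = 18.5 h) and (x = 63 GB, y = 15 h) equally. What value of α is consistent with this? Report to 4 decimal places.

Indifference: 27^α · 18.5^(1−α) = 63^α · 15^(1−α).
(27/63)^α = (15/18.5)^(1−α); take logs: α·ln(27/63) = (1−α)·ln(15/18.5), i.e. α·-0.8472979 = (1−α)·-0.2097205.
So α/(1−α) = (-0.2097205)/(-0.8472979) = 0.2475168, and α = 0.2475168/1.2475168 ≈ 0.1984.

α ≈ 0.1984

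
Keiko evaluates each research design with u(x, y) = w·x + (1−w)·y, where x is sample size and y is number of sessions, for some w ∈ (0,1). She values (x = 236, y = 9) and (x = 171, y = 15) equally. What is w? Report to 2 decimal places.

u(236,9) = u(171,15) means w·236 + (1−w)·9 = w·171 + (1−w)·15.
w·(236−171) = (1−w)·(15−9), i.e. w·65 = (1−w)·6.
The marginal rate of substitution is 6/65, so w = 6/(65+6) = 0.08.

w = 0.08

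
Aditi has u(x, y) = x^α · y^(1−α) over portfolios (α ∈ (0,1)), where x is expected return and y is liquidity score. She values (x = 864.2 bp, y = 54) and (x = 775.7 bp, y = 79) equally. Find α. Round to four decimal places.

α ≈ 0.7788

The Cobb–Douglas utilities coincide, so 864.2^α·54^(1−α) = 775.7^α·79^(1−α).
(864.2/775.7)^α = (79/54)^(1−α); take logs: α·ln(864.2/775.7) = (1−α)·ln(79/54), i.e. α·0.1080384 = (1−α)·0.3804638.
With A = 0.1080384 and B = 0.3804638: α·A = (1−α)·B, so α = B/(A+B) = 0.3804638/0.4885022 ≈ 0.7788.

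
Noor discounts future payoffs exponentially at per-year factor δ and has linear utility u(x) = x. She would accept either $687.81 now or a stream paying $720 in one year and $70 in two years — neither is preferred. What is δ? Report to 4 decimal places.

δ ≈ 0.8800

Present value of the stream is 720·δ + 70·δ². Indifference gives 720δ + 70δ² = 687.81.
So 70δ² + 720δ − 687.81 = 0.
δ = (−720 + √(720² + 4·70·687.81)) / (2·70) = (−720 + √710986.80) / 140 ≈ 0.8800.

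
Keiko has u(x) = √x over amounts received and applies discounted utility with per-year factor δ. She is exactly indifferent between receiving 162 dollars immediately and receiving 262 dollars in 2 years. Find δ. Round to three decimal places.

δ ≈ 0.887

Equating discounted utilities: u(162) = δ^2·u(262) ⇒ δ^2 = u(162)/u(262).
With u(x) = √x: δ^2 = √162/√262 = √(162/262) = 0.78633.
Taking the square root: δ = 0.78633^(1/2) ≈ 0.887.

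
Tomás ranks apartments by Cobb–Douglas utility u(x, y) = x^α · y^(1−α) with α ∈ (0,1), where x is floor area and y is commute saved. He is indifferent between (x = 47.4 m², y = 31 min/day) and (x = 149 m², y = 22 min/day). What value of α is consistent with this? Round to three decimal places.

Set the two utilities equal: 47.4^α·31^(1−α) = 149^α·22^(1−α).
(47.4/149)^α = (22/31)^(1−α); take logs: α·ln(47.4/149) = (1−α)·ln(22/31), i.e. α·-1.145324 = (1−α)·-0.342945.
So α/(1−α) = (-0.342945)/(-1.145324) = 0.299431, and α = 0.299431/1.299431 ≈ 0.230.

α ≈ 0.230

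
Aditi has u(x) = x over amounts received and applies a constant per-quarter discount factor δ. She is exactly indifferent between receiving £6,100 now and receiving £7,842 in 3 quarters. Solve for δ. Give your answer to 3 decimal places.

δ ≈ 0.920

Equating discounted utilities: u(6100) = δ^3·u(7842) ⇒ δ^3 = u(6100)/u(7842).
With u(x) = x: δ^3 = 6100/7842 = 0.77786.
Hence δ = (0.77786)^(1/3) = 0.91967.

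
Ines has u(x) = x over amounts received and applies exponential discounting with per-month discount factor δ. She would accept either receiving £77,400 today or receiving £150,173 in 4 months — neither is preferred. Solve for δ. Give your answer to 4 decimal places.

Equating discounted utilities: u(77400) = δ^4·u(150173) ⇒ δ^4 = u(77400)/u(150173).
With u(x) = x: δ^4 = 77400/150173 = 0.51541.
So δ = 0.51541^(1/4) ≈ 0.8473.

δ ≈ 0.8473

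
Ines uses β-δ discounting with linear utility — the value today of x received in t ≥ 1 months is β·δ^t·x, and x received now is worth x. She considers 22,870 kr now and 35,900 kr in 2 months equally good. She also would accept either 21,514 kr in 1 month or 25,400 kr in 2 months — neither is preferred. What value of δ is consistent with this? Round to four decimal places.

From the later pair, β·δ^1·21514 = β·δ^2·25400; dividing through, δ = 21514/25400 = 0.84701.

δ ≈ 0.8470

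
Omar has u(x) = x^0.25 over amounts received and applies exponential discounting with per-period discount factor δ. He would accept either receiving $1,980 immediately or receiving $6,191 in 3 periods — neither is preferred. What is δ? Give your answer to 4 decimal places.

δ ≈ 0.9094

The payoff in 3 periods is discounted by δ^3, so u(1980) = δ^3·u(6191) and δ^3 = u(1980)/u(6191).
Since u(x) = x^0.25, δ^3 = (1980/6191)^0.25 = 0.31982^0.25 = 0.75201.
So δ = 0.75201^(1/3) ≈ 0.9094.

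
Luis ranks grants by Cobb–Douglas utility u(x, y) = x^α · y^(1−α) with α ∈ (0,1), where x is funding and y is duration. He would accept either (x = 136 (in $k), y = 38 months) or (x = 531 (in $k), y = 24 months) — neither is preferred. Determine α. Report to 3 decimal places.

α ≈ 0.252

The Cobb–Douglas utilities coincide, so 136^α·38^(1−α) = 531^α·24^(1−α).
Rearrange to (136/531)^α = (24/38)^(1−α) and take logs: α·-1.362107 = (1−α)·-0.459532.
With A = -1.362107 and B = -0.459532: α·A = (1−α)·B, so α = B/(A+B) = -0.459532/-1.821639 ≈ 0.252.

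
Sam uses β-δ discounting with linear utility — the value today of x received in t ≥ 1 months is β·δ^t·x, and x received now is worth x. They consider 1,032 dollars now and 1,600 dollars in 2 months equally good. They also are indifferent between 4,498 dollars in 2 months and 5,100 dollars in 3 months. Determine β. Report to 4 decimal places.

β ≈ 0.8292

Both payoffs in the second observation are in the future, so β drops out: δ^2·4498 = δ^3·5100 ⇒ δ = 4498/5100 = 0.88196.
Now use the now-vs-future pair: 1032 = β·δ^2·1600 gives β = 1032/(0.77785·1600) ≈ 0.8292.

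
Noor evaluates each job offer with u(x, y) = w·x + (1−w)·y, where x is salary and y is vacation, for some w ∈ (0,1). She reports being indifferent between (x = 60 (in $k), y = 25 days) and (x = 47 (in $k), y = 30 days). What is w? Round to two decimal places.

w = 0.28

Indifference: w·60 + (1−w)·25 = w·47 + (1−w)·30.
Collecting terms: w·13 = (1−w)·5.
So w/(1−w) = 5/13 = 0.3846, giving w = 5/(13+5) = 0.28.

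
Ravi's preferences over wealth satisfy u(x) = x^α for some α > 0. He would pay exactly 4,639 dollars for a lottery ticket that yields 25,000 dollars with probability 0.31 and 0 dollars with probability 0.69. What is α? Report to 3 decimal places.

α ≈ 0.695

The lottery's expected utility is 0.31·u(25000) + 0.69·u(0) = 0.31·25000^α (since u(0) = 0 for α > 0).
Setting u(4639) equal to that: 4639^α = 0.31·25000^α ⇒ (4639/25000)^α = 0.31.
Take logs: α = ln 0.31 / ln(4639/25000) ≈ 0.69532.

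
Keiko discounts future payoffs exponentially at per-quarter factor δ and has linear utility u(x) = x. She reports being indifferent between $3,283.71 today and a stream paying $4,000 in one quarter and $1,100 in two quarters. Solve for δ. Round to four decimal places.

δ ≈ 0.6900

The stream is worth 4000δ + 1100δ² today, so 4000δ + 1100δ² = 3283.71.
That is, 1100δ² + 4000δ − 3283.71 = 0, a quadratic in δ.
The positive root is δ = [−4000 + √(4000² + 4·1100·3283.71)] / (2·1100) = (−4000 + 5518.000)/2200 ≈ 0.6900.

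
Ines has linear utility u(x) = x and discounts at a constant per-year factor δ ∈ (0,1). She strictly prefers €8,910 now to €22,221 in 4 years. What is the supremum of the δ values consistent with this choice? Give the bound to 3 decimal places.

Under u(x) = x this choice says 8910 > δ^4·22221.
Hence δ^4 < 8910/22221 = 0.40097, and x ↦ x^(1/4) is increasing on (0,∞).
δ < 0.40097^(1/4) = 0.796.

δ < 0.796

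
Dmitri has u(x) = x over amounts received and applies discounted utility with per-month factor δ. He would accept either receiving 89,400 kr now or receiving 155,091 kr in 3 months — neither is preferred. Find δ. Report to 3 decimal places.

Indifference means u(89400) = δ^3 · u(155091), so δ^3 = u(89400)/u(155091).
With u(x) = x: δ^3 = 89400/155091 = 0.57644.
Hence δ = (0.57644)^(1/3) = 0.83224.

δ ≈ 0.832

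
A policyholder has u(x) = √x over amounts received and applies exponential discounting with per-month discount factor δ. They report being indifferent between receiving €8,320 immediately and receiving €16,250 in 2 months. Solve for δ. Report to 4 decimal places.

Equating discounted utilities: u(8320) = δ^2·u(16250) ⇒ δ^2 = u(8320)/u(16250).
Since u(x) = √x, δ^2 = √(8320/16250) = 0.71554.
Taking the square root: δ = 0.71554^(1/2) ≈ 0.8459.

δ ≈ 0.8459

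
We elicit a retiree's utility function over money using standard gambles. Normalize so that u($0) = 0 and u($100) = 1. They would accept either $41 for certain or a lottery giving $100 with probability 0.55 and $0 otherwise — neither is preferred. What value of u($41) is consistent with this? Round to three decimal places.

0.550

By the standard-gamble method, u($41) is just the indifference probability on the best outcome: 0.55.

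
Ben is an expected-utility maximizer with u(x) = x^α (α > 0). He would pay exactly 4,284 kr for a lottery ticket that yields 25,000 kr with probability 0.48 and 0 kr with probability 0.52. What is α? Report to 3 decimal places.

EU(lottery) = 0.48·25000^α + 0.52·0 = 0.48·25000^α.
Setting u(4284) equal to that: 4284^α = 0.48·25000^α ⇒ (4284/25000)^α = 0.48.
Taking logs: α·ln(4284/25000) = ln(0.48), so α = -0.733969 / -1.763989 ≈ 0.416.

α ≈ 0.416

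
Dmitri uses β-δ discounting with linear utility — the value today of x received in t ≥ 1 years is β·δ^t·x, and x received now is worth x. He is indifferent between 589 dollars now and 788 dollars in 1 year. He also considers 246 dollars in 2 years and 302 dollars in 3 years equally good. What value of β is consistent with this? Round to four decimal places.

Both payoffs in the second observation are in the future, so β drops out: δ^2·246 = δ^3·302 ⇒ δ = 246/302 = 0.81457.
Now use the now-vs-future pair: 589 = β·δ·788 gives β = 589/(0.81457·788) ≈ 0.9176.

β ≈ 0.9176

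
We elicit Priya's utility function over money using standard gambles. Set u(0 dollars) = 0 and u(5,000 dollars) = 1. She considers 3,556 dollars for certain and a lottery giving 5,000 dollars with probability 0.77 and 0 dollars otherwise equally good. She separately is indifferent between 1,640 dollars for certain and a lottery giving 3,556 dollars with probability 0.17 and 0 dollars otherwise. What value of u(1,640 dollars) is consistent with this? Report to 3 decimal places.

The first gamble pins u(3,556 dollars): it must equal 0.77·1 + 0.23·0 = 0.77.
Then u(1,640 dollars) = 0.17·u(3,556 dollars) + 0.83·u(0 dollars) = 0.17·0.77 + 0.83·0.00 = 0.1309.

0.131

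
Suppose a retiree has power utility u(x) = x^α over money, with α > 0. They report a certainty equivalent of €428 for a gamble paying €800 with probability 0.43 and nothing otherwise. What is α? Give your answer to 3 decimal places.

EU(lottery) = 0.43·800^α + 0.57·0 = 0.43·800^α.
Setting u(428) equal to that: 428^α = 0.43·800^α ⇒ (428/800)^α = 0.43.
Take logs: α = ln 0.43 / ln(428/800) ≈ 1.34930.

α ≈ 1.349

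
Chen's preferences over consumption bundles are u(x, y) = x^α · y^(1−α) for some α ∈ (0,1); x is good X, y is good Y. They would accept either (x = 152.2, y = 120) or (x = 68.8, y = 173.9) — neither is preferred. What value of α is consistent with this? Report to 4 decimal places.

α ≈ 0.3185

Indifference: 152.2^α · 120^(1−α) = 68.8^α · 173.9^(1−α).
Rearrange to (152.2/68.8)^α = (173.9/120)^(1−α) and take logs: α·0.7939917 = (1−α)·0.3709887.
So α/(1−α) = (0.3709887)/(0.7939917) = 0.4672451, and α = 0.4672451/1.4672451 ≈ 0.3185.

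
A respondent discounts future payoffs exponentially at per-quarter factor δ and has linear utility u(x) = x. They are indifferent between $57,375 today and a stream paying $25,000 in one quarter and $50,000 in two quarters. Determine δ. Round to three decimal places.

Present value of the stream is 25000·δ + 50000·δ². Indifference gives 25000δ + 50000δ² = 57375.
That is, 50000δ² + 25000δ − 57375 = 0, a quadratic in δ.
By the quadratic formula (taking the positive root), δ = (−25000 + √12100000000.00) / 100000 ≈ 0.850.

δ ≈ 0.850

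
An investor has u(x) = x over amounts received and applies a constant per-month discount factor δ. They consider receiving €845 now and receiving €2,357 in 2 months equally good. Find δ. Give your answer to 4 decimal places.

δ ≈ 0.5988

The payoff in 2 months is discounted by δ^2, so u(845) = δ^2·u(2357) and δ^2 = u(845)/u(2357).
With u(x) = x: δ^2 = 845/2357 = 0.35851.
Hence δ = (0.35851)^(1/2) = 0.598754.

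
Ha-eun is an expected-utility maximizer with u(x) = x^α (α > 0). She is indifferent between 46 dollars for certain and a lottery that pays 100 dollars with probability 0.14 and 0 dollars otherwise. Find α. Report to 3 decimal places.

α ≈ 2.532

Since u(0) = 0, the lottery's EU is 0.14·100^α.
Indifference: 46^α = 0.14·100^α, so (46/100)^α = 0.14.
α = ln(0.14) / ln(46/100) = -1.966113/-0.776529 ≈ 2.532.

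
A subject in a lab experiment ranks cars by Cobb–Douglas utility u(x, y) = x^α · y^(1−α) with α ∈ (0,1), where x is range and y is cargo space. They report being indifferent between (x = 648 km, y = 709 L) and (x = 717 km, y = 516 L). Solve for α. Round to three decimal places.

α ≈ 0.758

Set the two utilities equal: 648^α·709^(1−α) = 717^α·516^(1−α).
Rearrange to (648/717)^α = (516/709)^(1−α) and take logs: α·-0.101185 = (1−α)·-0.317749.
With A = -0.101185 and B = -0.317749: α·A = (1−α)·B, so α = B/(A+B) = -0.317749/-0.418934 ≈ 0.758.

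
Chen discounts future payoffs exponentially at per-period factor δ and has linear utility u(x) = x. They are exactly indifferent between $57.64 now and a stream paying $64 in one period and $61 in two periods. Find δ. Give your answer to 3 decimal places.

Present value of the stream is 64·δ + 61·δ². Indifference gives 64δ + 61δ² = 57.64.
So 61δ² + 64δ − 57.64 = 0.
The positive root is δ = [−64 + √(64² + 4·61·57.64)] / (2·61) = (−64 + 134.760)/122 ≈ 0.580.

δ ≈ 0.580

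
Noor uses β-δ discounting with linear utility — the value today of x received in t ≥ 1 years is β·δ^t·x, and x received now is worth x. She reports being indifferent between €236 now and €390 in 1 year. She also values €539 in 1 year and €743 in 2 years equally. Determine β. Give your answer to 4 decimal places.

β ≈ 0.8342

Both payoffs in the second observation are in the future, so β drops out: δ^1·539 = δ^2·743 ⇒ δ = 539/743 = 0.72544.
Substituting δ into 236 = β·δ·390: β = 236/(282.921) ≈ 0.8342.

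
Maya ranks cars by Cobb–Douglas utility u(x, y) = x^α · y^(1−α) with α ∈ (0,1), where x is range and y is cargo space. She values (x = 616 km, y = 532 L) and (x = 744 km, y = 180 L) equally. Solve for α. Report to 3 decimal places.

The Cobb–Douglas utilities coincide, so 616^α·532^(1−α) = 744^α·180^(1−α).
(616/744)^α = (180/532)^(1−α); take logs: α·ln(616/744) = (1−α)·ln(180/532), i.e. α·-0.188794 = (1−α)·-1.083687.
So α/(1−α) = (-1.083687)/(-0.188794) = 5.740050, and α = 5.740050/6.740050 ≈ 0.852.

α ≈ 0.852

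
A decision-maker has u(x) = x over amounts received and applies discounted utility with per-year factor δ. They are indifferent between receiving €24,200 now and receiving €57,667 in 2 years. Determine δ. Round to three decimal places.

δ ≈ 0.648

Indifference means u(24200) = δ^2 · u(57667), so δ^2 = u(24200)/u(57667).
With u(x) = x: δ^2 = 24200/57667 = 0.41965.
So δ = 0.41965^(1/2) ≈ 0.648.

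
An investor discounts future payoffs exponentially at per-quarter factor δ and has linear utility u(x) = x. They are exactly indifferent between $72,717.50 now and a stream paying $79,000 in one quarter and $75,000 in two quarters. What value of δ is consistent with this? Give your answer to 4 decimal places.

δ ≈ 0.5900

Equating present values: 72717.50 = 79000δ + 75000δ².
So 75000δ² + 79000δ − 72717.50 = 0.
By the quadratic formula (taking the positive root), δ = (−79000 + √28056250000.00) / 150000 ≈ 0.5900.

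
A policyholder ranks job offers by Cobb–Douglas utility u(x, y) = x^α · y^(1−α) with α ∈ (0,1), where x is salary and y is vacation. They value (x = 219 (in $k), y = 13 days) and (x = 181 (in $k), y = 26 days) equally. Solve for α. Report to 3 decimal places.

The Cobb–Douglas utilities coincide, so 219^α·13^(1−α) = 181^α·26^(1−α).
Taking logs: α·ln 219 + (1−α)·ln 13 = α·ln 181 + (1−α)·ln 26, i.e. α·0.190575 = (1−α)·0.693147.
So α/(1−α) = (0.693147)/(0.190575) = 3.637135, and α = 3.637135/4.637135 ≈ 0.784.

α ≈ 0.784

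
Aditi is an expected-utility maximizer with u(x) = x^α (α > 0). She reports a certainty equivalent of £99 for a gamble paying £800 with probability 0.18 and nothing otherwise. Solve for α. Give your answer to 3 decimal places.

Since u(0) = 0, the lottery's EU is 0.18·800^α.
Setting u(99) equal to that: 99^α = 0.18·800^α ⇒ (99/800)^α = 0.18.
Taking logs: α·ln(99/800) = ln(0.18), so α = -1.714798 / -2.089492 ≈ 0.821.

α ≈ 0.821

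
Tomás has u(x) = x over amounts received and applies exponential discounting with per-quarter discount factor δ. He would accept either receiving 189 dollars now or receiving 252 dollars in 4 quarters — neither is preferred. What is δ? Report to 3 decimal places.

δ ≈ 0.931

The payoff in 4 quarters is discounted by δ^4, so u(189) = δ^4·u(252) and δ^4 = u(189)/u(252).
With u(x) = x: δ^4 = 189/252 = 0.75000.
Taking the 4th root: δ = 0.75000^(1/4) ≈ 0.931.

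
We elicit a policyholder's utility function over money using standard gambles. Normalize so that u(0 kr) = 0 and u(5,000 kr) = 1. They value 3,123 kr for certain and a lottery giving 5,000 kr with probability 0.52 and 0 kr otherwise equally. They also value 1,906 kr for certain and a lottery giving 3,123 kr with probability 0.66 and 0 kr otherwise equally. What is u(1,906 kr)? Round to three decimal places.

The first gamble pins u(3,123 kr): it must equal 0.52·1 + 0.48·0 = 0.52.
Chaining: u(1,906 kr) = 0.66·0.52 + 0.34·0.00 = 0.3432.

0.343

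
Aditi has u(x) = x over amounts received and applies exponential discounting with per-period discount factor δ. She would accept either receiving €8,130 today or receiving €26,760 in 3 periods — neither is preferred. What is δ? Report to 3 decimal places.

δ ≈ 0.672

Equating discounted utilities: u(8130) = δ^3·u(26760) ⇒ δ^3 = u(8130)/u(26760).
With u(x) = x: δ^3 = 8130/26760 = 0.30381.
Taking the cube root: δ = 0.30381^(1/3) ≈ 0.672.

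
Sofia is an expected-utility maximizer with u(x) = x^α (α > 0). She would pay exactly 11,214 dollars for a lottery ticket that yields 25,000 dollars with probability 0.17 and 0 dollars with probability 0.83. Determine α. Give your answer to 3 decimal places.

Since u(0) = 0, the lottery's EU is 0.17·25000^α.
Indifference: 11214^α = 0.17·25000^α, so (11214/25000)^α = 0.17.
Take logs: α = ln 0.17 / ln(11214/25000) ≈ 2.21021.

α ≈ 2.210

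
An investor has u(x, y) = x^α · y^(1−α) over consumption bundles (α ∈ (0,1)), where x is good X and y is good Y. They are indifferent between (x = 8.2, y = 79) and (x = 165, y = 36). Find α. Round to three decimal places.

The Cobb–Douglas utilities coincide, so 8.2^α·79^(1−α) = 165^α·36^(1−α).
(8.2/165)^α = (36/79)^(1−α); take logs: α·ln(8.2/165) = (1−α)·ln(36/79), i.e. α·-3.001811 = (1−α)·-0.785929.
With A = -3.001811 and B = -0.785929: α·A = (1−α)·B, so α = B/(A+B) = -0.785929/-3.787740 ≈ 0.207.

α ≈ 0.207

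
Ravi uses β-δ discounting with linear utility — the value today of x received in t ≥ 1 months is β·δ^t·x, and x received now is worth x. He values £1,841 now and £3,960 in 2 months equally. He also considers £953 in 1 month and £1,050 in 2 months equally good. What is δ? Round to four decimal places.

Both payoffs in the second observation are in the future, so β drops out: δ^1·953 = δ^2·1050 ⇒ δ = 953/1050 = 0.90762.

δ ≈ 0.9076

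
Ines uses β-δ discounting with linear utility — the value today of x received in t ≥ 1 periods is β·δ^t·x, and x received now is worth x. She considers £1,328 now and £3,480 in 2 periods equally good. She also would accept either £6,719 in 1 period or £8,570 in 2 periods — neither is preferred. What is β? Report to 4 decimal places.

From the later pair, β·δ^1·6719 = β·δ^2·8570; dividing through, δ = 6719/8570 = 0.78401.
The first indifference: 1328 = β·δ^2·3480, so β = 1328/(δ^2·3480) = 1328/(0.61468·3480) ≈ 0.6208.

β ≈ 0.6208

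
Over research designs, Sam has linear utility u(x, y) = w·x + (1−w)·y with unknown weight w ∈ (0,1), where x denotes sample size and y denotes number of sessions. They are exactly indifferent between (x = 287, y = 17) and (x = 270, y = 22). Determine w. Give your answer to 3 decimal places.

u(287,17) = u(270,22) means w·287 + (1−w)·17 = w·270 + (1−w)·22.
Rearranging, 17·w − 5·(1−w) = 0.
Hence w = 5/(17+5) = 5/22 = 0.227.

w = 0.227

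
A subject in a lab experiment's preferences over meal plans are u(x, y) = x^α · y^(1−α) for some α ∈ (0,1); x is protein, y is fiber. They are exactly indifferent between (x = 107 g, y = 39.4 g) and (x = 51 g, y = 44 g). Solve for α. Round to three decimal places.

The Cobb–Douglas utilities coincide, so 107^α·39.4^(1−α) = 51^α·44^(1−α).
Rearrange to (107/51)^α = (44/39.4)^(1−α) and take logs: α·0.741003 = (1−α)·0.110424.
So α/(1−α) = (0.110424)/(0.741003) = 0.149020, and α = 0.149020/1.149020 ≈ 0.130.

α ≈ 0.130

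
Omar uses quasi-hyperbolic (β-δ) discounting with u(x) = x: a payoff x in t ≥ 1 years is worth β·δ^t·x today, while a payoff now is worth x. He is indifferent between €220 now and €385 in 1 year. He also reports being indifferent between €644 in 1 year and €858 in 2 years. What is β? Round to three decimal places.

Both payoffs in the second observation are in the future, so β drops out: δ^1·644 = δ^2·858 ⇒ δ = 644/858 = 0.75058.
The first indifference: 220 = β·δ·385, so β = 220/(δ·385) = 220/(0.75058·385) ≈ 0.761.

β ≈ 0.761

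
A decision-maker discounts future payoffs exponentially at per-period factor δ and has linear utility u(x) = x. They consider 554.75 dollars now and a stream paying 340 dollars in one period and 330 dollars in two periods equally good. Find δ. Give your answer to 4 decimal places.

δ ≈ 0.8800

Present value of the stream is 340·δ + 330·δ². Indifference gives 340δ + 330δ² = 554.75.
Rearranged: 330δ² + 340δ − 554.75 = 0.
By the quadratic formula (taking the positive root), δ = (−340 + √847870.00) / 660 ≈ 0.8800.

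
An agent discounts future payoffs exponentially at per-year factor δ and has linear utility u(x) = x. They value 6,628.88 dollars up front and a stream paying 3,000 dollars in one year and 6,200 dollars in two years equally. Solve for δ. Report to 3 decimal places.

δ ≈ 0.820

Present value of the stream is 3000·δ + 6200·δ². Indifference gives 3000δ + 6200δ² = 6628.88.
Rearranged: 6200δ² + 3000δ − 6628.88 = 0.
The positive root is δ = [−3000 + √(3000² + 4·6200·6628.88)] / (2·6200) = (−3000 + 13168.000)/12400 ≈ 0.820.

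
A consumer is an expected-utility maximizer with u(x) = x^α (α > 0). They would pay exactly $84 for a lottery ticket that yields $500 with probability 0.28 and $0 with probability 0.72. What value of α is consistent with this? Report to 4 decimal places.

α ≈ 0.7136

EU(lottery) = 0.28·500^α + 0.72·0 = 0.28·500^α.
Indifference: 84^α = 0.28·500^α, so (84/500)^α = 0.28.
α = ln(0.28) / ln(84/500) = -1.2729657/-1.7837913 ≈ 0.7136.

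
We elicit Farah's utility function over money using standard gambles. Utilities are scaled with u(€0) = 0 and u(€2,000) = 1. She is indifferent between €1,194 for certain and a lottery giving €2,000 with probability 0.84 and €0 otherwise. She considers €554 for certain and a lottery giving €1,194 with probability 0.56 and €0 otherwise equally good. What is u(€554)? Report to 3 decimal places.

0.470

The first gamble pins u(€1,194): it must equal 0.84·1 + 0.16·0 = 0.84.
Then u(€554) = 0.56·u(€1,194) + 0.44·u(€0) = 0.56·0.84 + 0.44·0.00 = 0.4704.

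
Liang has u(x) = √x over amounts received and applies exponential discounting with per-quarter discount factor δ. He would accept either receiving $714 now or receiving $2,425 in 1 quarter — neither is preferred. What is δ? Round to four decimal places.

The payoff in 1 quarter is discounted by δ, so u(714) = δ·u(2425) and δ = u(714)/u(2425).
With u(x) = √x: δ = √714/√2425 = √(714/2425) = 0.54262.

δ ≈ 0.5426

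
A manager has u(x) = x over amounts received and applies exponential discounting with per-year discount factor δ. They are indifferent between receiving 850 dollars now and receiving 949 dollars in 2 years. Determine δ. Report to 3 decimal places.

The payoff in 2 years is discounted by δ^2, so u(850) = δ^2·u(949) and δ^2 = u(850)/u(949).
With u(x) = x: δ^2 = 850/949 = 0.89568.
Taking the square root: δ = 0.89568^(1/2) ≈ 0.946.

δ ≈ 0.946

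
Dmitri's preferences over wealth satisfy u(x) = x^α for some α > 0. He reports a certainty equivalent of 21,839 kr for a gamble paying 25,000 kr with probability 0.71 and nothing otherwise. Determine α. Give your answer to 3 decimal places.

α ≈ 2.534

Since u(0) = 0, the lottery's EU is 0.71·25000^α.
Equating: 21839^α = 0.71·25000^α, i.e. 0.8736^α = 0.71.
Taking logs: α·ln(21839/25000) = ln(0.71), so α = -0.342490 / -0.135178 ≈ 2.534.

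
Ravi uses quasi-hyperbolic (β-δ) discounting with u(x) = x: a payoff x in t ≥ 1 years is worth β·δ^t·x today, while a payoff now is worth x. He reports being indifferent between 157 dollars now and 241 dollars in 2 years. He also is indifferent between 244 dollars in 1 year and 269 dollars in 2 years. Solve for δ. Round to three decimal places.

Both payoffs in the second observation are in the future, so β drops out: δ^1·244 = δ^2·269 ⇒ δ = 244/269 = 0.90706.

δ ≈ 0.907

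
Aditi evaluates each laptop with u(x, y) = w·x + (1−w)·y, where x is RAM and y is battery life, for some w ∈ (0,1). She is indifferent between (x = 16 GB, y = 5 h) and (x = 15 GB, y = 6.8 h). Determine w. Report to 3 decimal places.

w = 0.643

Equating utilities: w·16 + (1−w)·5 = w·15 + (1−w)·6.8.
w·(16−15) = (1−w)·(6.8−5), i.e. w·1 = (1−w)·1.8.
So w/(1−w) = 1.8/1 = 1.8000, giving w = 1.8/(1+1.8) = 0.643.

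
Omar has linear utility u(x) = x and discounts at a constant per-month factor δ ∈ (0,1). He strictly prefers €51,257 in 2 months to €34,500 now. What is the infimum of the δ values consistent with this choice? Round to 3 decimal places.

The preference means 34500 < δ^2·51257.
Dividing by 51257: δ^2 > 0.67308. Both sides are positive, so the square root keeps the direction.
δ > (34500/51257)^(1/2) ≈ 0.820.

δ > 0.820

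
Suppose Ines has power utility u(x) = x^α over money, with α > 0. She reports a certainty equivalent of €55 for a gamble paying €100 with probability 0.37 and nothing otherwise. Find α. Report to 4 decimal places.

α ≈ 1.6631

The lottery's expected utility is 0.37·u(100) + 0.63·u(0) = 0.37·100^α (since u(0) = 0 for α > 0).
Equating: 55^α = 0.37·100^α, i.e. 0.5500^α = 0.37.
Taking logs: α·ln(55/100) = ln(0.37), so α = -0.9942523 / -0.5978370 ≈ 1.6631.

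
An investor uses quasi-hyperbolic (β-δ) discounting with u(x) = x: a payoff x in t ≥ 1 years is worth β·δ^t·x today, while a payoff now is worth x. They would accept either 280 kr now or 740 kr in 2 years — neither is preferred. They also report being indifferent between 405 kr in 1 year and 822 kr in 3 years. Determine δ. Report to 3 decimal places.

δ ≈ 0.702

From the later pair, β·δ^1·405 = β·δ^3·822; dividing through, δ^2 = 405/822 = 0.49270, so δ = 0.70193.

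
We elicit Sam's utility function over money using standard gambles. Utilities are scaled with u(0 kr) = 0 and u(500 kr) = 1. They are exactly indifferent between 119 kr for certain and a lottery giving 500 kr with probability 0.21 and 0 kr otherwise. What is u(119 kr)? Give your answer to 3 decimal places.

By the standard-gamble method, u(119 kr) is just the indifference probability on the best outcome: 0.21.

0.210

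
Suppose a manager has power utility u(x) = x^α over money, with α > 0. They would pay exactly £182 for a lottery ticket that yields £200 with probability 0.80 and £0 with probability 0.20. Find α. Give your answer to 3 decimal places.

α ≈ 2.366

The lottery's expected utility is 0.80·u(200) + 0.20·u(0) = 0.80·200^α (since u(0) = 0 for α > 0).
Indifference: 182^α = 0.80·200^α, so (182/200)^α = 0.80.
Take logs: α = ln 0.80 / ln(182/200) ≈ 2.36605.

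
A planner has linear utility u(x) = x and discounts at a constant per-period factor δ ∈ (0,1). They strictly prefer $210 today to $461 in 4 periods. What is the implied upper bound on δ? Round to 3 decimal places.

Comparing present values: 210 > δ^4·461.
Dividing by 461: δ^4 < 0.45553. Both sides are positive, so the 4th root keeps the direction.
δ < 0.45553^(1/4) = 0.822.

δ < 0.822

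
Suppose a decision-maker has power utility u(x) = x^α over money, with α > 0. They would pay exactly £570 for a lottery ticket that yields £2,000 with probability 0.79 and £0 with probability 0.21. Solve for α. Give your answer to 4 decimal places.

α ≈ 0.1878

Since u(0) = 0, the lottery's EU is 0.79·2000^α.
Indifference: 570^α = 0.79·2000^α, so (570/2000)^α = 0.79.
Take logs: α = ln 0.79 / ln(570/2000) ≈ 0.187787.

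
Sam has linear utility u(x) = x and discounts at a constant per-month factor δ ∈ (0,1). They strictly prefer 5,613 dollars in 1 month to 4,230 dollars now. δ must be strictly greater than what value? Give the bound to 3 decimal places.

Comparing present values: 4230 < δ·5613.
Dividing through by 5613 gives δ > 0.75361.

δ > 0.754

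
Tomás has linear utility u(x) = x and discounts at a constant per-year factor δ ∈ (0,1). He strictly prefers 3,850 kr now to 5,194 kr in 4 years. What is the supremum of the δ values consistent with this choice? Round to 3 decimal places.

Comparing present values: 3850 > δ^4·5194.
So δ^4 < 3850/5194 = 0.74124; taking the 4th root of both positive sides preserves the inequality.
δ < 0.74124^(1/4) = 0.928.

δ < 0.928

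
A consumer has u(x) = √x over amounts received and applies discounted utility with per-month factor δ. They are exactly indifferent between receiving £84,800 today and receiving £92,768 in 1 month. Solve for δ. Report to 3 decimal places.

Equating discounted utilities: u(84800) = δ·u(92768) ⇒ δ = u(84800)/u(92768).
With u(x) = √x: δ = √84800/√92768 = √(84800/92768) = 0.95609.

δ ≈ 0.956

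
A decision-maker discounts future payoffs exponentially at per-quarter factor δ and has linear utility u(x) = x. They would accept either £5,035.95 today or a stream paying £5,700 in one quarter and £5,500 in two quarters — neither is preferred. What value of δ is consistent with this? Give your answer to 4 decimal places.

δ ≈ 0.5700

Present value of the stream is 5700·δ + 5500·δ². Indifference gives 5700δ + 5500δ² = 5035.95.
That is, 5500δ² + 5700δ − 5035.95 = 0, a quadratic in δ.
The positive root is δ = [−5700 + √(5700² + 4·5500·5035.95)] / (2·5500) = (−5700 + 11970.000)/11000 ≈ 0.5700.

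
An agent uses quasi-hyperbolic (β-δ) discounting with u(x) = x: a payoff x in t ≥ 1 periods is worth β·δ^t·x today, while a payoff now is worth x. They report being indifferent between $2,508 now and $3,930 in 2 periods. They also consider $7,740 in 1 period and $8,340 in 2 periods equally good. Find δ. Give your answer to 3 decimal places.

δ ≈ 0.928

From the later pair, β·δ^1·7740 = β·δ^2·8340; dividing through, δ = 7740/8340 = 0.92806.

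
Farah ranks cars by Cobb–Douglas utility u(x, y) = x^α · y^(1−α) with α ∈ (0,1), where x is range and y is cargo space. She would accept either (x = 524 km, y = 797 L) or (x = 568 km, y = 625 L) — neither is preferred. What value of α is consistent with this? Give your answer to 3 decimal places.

Indifference: 524^α · 797^(1−α) = 568^α · 625^(1−α).
(524/568)^α = (625/797)^(1−α); take logs: α·ln(524/568) = (1−α)·ln(625/797), i.e. α·-0.080630 = (1−α)·-0.243103.
With A = -0.080630 and B = -0.243103: α·A = (1−α)·B, so α = B/(A+B) = -0.243103/-0.323733 ≈ 0.751.

α ≈ 0.751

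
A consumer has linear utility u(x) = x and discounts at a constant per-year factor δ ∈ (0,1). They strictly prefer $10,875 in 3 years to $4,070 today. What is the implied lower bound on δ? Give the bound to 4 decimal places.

δ > 0.7206

The preference means 4070 < δ^3·10875.
So δ^3 > 4070/10875 = 0.37425; taking the cube root of both positive sides preserves the inequality.
δ > (4070/10875)^(1/3) ≈ 0.7206.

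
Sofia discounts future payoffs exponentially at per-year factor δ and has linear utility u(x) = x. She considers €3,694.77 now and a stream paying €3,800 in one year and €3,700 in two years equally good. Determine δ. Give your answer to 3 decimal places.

δ ≈ 0.610

Equating present values: 3694.77 = 3800δ + 3700δ².
Rearranged: 3700δ² + 3800δ − 3694.77 = 0.
δ = (−3800 + √(3800² + 4·3700·3694.77)) / (2·3700) = (−3800 + √69122596.00) / 7400 ≈ 0.610.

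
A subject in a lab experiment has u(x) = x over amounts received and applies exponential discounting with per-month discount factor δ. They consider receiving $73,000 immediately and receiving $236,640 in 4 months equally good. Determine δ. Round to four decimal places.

Equating discounted utilities: u(73000) = δ^4·u(236640) ⇒ δ^4 = u(73000)/u(236640).
With u(x) = x: δ^4 = 73000/236640 = 0.30849.
So δ = 0.30849^(1/4) ≈ 0.7453.

δ ≈ 0.7453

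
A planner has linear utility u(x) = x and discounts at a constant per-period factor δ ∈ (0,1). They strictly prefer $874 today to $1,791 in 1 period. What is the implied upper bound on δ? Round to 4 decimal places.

Under u(x) = x this choice says 874 > δ·1791.
Dividing through by 1791 gives δ < 0.48800.

δ < 0.4880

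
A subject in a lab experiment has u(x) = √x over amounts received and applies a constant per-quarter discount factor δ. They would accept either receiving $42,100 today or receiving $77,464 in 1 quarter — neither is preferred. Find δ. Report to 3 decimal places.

The payoff in 1 quarter is discounted by δ, so u(42100) = δ·u(77464) and δ = u(42100)/u(77464).
Since u(x) = √x, δ = √(42100/77464) = 0.73721.

δ ≈ 0.737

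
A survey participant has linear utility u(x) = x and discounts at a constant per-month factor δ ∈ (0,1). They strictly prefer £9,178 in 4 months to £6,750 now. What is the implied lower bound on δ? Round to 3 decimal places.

The preference means 6750 < δ^4·9178.
Hence δ^4 > 6750/9178 = 0.73545, and x ↦ x^(1/4) is increasing on (0,∞).
δ > (6750/9178)^(1/4) ≈ 0.926.

δ > 0.926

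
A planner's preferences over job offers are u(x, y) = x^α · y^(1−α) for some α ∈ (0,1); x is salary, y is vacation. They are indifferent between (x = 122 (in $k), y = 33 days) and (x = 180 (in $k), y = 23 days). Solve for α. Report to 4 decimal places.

Indifference: 122^α · 33^(1−α) = 180^α · 23^(1−α).
Rearrange to (122/180)^α = (23/33)^(1−α) and take logs: α·-0.3889358 = (1−α)·-0.3610133.
So α/(1−α) = (-0.3610133)/(-0.3889358) = 0.9282079, and α = 0.9282079/1.9282079 ≈ 0.4814.

α ≈ 0.4814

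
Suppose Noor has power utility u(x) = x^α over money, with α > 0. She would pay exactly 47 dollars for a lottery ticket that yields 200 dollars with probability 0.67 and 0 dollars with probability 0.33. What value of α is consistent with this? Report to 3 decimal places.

α ≈ 0.277

The lottery's expected utility is 0.67·u(200) + 0.33·u(0) = 0.67·200^α (since u(0) = 0 for α > 0).
Setting u(47) equal to that: 47^α = 0.67·200^α ⇒ (47/200)^α = 0.67.
α = ln(0.67) / ln(47/200) = -0.400478/-1.448170 ≈ 0.277.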